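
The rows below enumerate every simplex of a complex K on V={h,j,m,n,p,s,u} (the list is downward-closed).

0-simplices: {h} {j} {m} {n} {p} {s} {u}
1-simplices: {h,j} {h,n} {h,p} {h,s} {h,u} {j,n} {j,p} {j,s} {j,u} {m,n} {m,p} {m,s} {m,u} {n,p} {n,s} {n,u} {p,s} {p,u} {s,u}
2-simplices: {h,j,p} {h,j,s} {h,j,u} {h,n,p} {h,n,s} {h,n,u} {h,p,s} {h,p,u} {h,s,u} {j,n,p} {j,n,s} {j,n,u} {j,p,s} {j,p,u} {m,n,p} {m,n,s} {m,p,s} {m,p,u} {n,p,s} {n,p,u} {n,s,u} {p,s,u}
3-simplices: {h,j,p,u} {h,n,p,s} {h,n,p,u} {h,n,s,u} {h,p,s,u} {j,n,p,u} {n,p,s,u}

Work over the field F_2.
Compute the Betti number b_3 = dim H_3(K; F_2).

b_3=1

n_0=7 n_1=19 n_2=22 n_3=7  [Z2]
∂1: piv[hj,hn,hp,hs,hu,mn] rk=6  ker:jn,jp,js,ju,mp,ms,mu,np,ns,nu,ps,pu,su
∂2: piv[hjp,hjs,hju,hnp,hns,hnu,hps,hpu,hsu,jnp,mnp,mns,mpu] rk=13  ker:jns,jnu,jps,jpu,mps,nps,npu,nsu,psu
∂3: piv[hjpu,hnps,hnpu,hnsu,hpsu,jnpu] rk=6  ker:npsu
b_3=(7−6)−0=1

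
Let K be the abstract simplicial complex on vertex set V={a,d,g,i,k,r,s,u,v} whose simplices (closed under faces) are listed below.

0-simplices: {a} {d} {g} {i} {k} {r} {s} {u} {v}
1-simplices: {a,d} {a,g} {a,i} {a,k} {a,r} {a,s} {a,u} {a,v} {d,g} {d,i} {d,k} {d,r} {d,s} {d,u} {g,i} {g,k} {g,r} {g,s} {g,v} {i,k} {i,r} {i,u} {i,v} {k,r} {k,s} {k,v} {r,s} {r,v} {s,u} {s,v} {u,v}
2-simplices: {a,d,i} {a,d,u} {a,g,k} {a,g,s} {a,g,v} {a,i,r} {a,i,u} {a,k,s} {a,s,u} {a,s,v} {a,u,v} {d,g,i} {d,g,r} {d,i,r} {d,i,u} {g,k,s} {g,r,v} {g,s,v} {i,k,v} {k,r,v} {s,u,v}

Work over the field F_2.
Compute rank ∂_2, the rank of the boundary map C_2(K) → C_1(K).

n_0=9 n_1=31 n_2=21  [Z2]
∂1: piv[ad,ag,ai,ak,ar,as,au,av] rk=8  ker:dg,di,dk,dr,ds,du,gi,gk,gr,gs,gv,ik,ir,iu,iv,kr,ks,kv,rs,rv,su,sv,uv
∂2: piv[adi,adu,agk,ags,agv,air,aiu,aks,asu,asv,auv,dgi,dgr,dir,grv,ikv,krv] rk=17  ker:diu,gks,gsv,suv
rk∂_2=17

rank∂_2=17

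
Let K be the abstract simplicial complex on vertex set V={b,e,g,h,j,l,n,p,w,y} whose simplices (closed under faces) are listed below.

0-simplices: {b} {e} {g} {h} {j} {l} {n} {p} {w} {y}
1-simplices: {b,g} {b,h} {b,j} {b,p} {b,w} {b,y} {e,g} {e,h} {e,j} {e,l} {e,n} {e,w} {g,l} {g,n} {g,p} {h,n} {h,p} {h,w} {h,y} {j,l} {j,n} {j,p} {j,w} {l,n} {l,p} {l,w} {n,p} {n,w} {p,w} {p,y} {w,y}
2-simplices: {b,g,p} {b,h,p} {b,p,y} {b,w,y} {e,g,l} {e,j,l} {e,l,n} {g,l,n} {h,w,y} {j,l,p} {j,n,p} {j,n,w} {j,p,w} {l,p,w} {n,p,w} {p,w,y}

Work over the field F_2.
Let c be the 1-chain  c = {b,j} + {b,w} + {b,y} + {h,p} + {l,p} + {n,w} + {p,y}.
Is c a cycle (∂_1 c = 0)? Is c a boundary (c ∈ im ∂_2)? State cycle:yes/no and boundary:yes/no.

n_0=10 n_1=31 n_2=16  [Z2]
∂1: piv[bg,bh,bj,bp,bw,by,eg,el,en] rk=9  ker:eh,ej,ew,gl,gn,gp,hn,hp,hw,hy,jl,jn,jp,jw,ln,lp,lw,np,nw,pw,py,wy
∂2: piv[bgp,bhp,bpy,bwy,egl,ejl,eln,gln,hwy,jlp,jnp,jnw,jpw,lpw,pwy] rk=15  ker:npw
∂1c = {b} + {h} + {j} + {l} + {n} + {p}

cycle:no boundary:no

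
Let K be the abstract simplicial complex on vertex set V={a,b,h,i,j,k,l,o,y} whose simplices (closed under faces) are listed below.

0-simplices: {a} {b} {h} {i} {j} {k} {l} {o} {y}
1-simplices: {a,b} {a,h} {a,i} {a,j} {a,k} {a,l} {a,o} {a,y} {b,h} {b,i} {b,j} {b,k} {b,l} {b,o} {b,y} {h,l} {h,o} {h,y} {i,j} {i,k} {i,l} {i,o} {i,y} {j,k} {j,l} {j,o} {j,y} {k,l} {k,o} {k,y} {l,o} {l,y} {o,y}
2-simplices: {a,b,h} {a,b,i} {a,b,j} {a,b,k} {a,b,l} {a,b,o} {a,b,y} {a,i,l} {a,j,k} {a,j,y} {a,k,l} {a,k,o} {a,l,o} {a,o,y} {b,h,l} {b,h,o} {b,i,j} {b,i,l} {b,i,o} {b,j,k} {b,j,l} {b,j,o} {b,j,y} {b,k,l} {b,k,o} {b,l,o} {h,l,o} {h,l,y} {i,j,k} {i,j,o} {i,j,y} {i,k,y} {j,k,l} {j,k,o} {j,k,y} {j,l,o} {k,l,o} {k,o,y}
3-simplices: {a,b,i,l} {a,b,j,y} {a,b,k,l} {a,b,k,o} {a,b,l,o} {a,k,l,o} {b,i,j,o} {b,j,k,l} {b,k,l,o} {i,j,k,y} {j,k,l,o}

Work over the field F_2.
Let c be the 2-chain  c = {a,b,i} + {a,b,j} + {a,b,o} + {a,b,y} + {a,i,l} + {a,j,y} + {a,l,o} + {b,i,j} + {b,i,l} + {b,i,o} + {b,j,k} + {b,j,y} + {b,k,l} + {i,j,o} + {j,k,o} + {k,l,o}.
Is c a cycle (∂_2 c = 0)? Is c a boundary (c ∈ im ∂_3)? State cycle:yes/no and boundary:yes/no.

cycle:yes boundary:no

n_0=9 n_1=33 n_2=38 n_3=11  [Z2]
∂1: piv[ab,ah,ai,aj,ak,al,ao,ay] rk=8  ker:bh,bi,bj,bk,bl,bo,by,hl,ho,hy,ij,ik,il,io,iy,jk,jl,jo,jy,kl,ko,ky,lo,ly,oy
∂2: piv[abh,abi,abj,abk,abl,abo,aby,ail,ajk,ajy,akl,ako,alo,aoy,bhl,bho,bij,bio,bjl,bjo,hly,ijk,ijy,iky] rk=24  ker:bil,bjk,bjy,bkl,bko,blo,hlo,ijo,jkl,jko,jky,jlo,klo,koy
∂3: piv[abil,abjy,abkl,abko,ablo,aklo,bijo,bjkl,ijky,jklo] rk=10  ker:bklo
∂2c = 0
c vs im∂3: residual ≠ 0 ⇒ not boundary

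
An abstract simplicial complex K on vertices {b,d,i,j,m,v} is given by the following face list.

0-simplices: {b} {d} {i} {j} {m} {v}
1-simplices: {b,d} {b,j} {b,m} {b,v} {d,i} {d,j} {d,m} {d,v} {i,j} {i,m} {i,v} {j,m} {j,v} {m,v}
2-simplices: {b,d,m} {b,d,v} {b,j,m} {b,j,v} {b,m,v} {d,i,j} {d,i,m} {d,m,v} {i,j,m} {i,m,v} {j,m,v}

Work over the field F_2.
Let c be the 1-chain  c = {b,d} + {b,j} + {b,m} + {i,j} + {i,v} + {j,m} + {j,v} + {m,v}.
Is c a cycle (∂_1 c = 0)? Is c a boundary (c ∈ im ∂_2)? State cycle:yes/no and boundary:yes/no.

n_0=6 n_1=14 n_2=11  [Z2]
∂1: piv[bd,bj,bm,bv,di] rk=5  ker:dj,dm,dv,ij,im,iv,jm,jv,mv
∂2: piv[bdm,bdv,bjm,bjv,bmv,dij,dim,ijm,imv] rk=9  ker:dmv,jmv
∂1c = {b} + {d} + {m} + {v}

cycle:no boundary:no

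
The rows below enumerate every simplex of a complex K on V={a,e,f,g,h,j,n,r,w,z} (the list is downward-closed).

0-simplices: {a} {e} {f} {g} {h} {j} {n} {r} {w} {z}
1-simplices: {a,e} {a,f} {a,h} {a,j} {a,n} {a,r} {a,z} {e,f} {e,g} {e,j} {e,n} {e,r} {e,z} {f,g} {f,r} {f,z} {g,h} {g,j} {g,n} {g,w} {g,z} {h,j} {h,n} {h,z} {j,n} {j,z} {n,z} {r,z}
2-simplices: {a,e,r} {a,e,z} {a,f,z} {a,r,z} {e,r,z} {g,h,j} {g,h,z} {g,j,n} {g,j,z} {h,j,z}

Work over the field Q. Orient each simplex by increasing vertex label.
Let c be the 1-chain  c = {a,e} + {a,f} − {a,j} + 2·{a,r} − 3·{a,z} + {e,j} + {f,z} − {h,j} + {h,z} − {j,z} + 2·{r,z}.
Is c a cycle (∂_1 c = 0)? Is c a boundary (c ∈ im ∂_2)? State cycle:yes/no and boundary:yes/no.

n_0=10 n_1=28 n_2=10  [Q]
∂1: piv[ae,af,ah,aj,an,ar,az,eg,gw] rk=9  ker:ef,ej,en,er,ez,fg,fr,fz,gh,gj,gn,gz,hj,hn,hz,jn,jz,nz,rz
∂2: piv[aer,aez,afz,arz,ghj,ghz,gjn,gjz] rk=8  ker:erz,hjz
∂1c = 0
c vs im∂2: residual ≠ 0 ⇒ not boundary

cycle:yes boundary:no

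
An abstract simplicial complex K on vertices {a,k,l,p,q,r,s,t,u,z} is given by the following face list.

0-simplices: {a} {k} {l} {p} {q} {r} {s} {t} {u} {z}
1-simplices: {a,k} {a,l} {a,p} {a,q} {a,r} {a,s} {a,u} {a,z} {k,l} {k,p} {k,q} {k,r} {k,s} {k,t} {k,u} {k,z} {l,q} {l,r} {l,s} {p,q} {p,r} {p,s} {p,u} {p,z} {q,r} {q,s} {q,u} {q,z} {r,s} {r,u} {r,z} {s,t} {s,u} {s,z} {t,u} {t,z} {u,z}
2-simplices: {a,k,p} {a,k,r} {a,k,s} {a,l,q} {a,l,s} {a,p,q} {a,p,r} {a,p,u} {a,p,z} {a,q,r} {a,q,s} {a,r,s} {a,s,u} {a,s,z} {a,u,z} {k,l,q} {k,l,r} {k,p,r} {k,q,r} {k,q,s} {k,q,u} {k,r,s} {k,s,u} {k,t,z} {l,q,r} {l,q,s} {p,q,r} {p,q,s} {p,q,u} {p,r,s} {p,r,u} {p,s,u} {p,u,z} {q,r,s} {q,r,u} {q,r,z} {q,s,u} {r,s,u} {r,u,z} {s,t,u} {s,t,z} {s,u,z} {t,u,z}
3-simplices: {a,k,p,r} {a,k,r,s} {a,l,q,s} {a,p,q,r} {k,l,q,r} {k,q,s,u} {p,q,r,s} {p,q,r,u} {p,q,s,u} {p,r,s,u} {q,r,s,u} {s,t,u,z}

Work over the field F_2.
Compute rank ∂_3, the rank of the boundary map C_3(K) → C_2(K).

n_0=10 n_1=37 n_2=43 n_3=12  [Z2]
∂1: piv[ak,al,ap,aq,ar,as,au,az,kt] rk=9  ker:kl,kp,kq,kr,ks,ku,kz,lq,lr,ls,pq,pr,ps,pu,pz,qr,qs,qu,qz,rs,ru,rz,st,su,sz,tu,tz,uz
∂2: piv[akp,akr,aks,alq,als,apq,apr,apu,apz,aqr,aqs,ars,asu,asz,auz,klq,klr,kqr,kqu,ksu,ktz,pqs,pru,qrz,ruz,stu,stz] rk=27  ker:kpr,kqs,krs,lqr,lqs,pqr,pqu,prs,psu,puz,qrs,qru,qsu,rsu,suz,tuz
∂3: piv[akpr,akrs,alqs,apqr,klqr,kqsu,pqrs,pqru,pqsu,prsu,stuz] rk=11  ker:qrsu
rk∂_3=11

rank∂_3=11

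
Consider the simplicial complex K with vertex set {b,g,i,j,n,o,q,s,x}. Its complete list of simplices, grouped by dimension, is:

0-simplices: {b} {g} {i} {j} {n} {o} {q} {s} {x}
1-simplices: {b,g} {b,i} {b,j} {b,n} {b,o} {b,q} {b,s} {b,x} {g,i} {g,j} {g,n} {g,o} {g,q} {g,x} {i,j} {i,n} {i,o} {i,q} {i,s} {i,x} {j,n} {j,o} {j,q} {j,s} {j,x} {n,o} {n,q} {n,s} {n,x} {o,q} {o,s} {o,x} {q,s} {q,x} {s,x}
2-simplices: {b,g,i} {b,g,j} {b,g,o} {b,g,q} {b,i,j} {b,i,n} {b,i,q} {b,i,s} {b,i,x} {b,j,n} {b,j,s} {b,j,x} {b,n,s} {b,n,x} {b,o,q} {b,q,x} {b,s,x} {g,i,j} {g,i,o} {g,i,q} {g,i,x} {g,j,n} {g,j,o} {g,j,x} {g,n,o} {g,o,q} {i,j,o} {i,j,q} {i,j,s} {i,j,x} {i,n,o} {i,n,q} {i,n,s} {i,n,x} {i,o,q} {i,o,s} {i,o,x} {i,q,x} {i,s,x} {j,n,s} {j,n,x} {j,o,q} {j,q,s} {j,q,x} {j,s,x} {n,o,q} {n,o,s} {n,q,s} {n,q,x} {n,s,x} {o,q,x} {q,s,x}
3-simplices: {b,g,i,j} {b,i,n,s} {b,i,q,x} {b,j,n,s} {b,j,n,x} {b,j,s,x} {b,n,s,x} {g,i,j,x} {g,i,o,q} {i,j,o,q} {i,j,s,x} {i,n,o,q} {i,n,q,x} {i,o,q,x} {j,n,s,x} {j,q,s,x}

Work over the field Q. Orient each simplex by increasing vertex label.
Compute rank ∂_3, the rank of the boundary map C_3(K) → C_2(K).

rank∂_3=15

n_0=9 n_1=35 n_2=52 n_3=16  [Q]
∂1: piv[bg,bi,bj,bn,bo,bq,bs,bx] rk=8  ker:gi,gj,gn,go,gq,gx,ij,in,io,iq,is,ix,jn,jo,jq,js,jx,no,nq,ns,nx,oq,os,ox,qs,qx,sx
∂2: piv[bgi,bgj,bgo,bgq,bij,bin,biq,bis,bix,bjn,bjs,bjx,bns,bnx,boq,bqx,bsx,gio,gix,gjn,gjo,gno,ijq,inq,ios,iox,jqs] rk=27  ker:gij,giq,gjx,goq,ijo,ijs,ijx,ino,ins,inx,ioq,iqx,isx,jns,jnx,joq,jqx,jsx,noq,nos,nqs,nqx,nsx,oqx,qsx
∂3: piv[bgij,bins,biqx,bjns,bjnx,bjsx,bnsx,gijx,gioq,ijoq,ijsx,inoq,inqx,ioqx,jqsx] rk=15  ker:jnsx
rk∂_3=15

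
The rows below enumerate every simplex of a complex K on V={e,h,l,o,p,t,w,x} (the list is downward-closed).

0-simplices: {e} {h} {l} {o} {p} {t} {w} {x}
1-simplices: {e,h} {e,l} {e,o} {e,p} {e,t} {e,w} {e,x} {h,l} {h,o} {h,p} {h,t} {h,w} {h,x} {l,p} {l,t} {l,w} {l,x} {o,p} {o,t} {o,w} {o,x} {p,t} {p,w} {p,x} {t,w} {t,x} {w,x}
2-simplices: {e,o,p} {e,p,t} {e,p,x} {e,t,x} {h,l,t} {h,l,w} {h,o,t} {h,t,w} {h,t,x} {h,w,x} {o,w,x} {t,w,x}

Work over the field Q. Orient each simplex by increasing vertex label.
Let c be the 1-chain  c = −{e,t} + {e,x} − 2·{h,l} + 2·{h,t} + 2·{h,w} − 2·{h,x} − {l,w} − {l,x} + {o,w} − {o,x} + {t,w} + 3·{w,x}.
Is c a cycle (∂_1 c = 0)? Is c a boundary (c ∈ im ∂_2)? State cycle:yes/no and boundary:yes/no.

cycle:yes boundary:no

n_0=8 n_1=27 n_2=12  [Q]
∂1: piv[eh,el,eo,ep,et,ew,ex] rk=7  ker:hl,ho,hp,ht,hw,hx,lp,lt,lw,lx,op,ot,ow,ox,pt,pw,px,tw,tx,wx
∂2: piv[eop,ept,epx,etx,hlt,hlw,hot,htw,htx,hwx,owx] rk=11  ker:twx
∂1c = 0
c vs im∂2: residual ≠ 0 ⇒ not boundary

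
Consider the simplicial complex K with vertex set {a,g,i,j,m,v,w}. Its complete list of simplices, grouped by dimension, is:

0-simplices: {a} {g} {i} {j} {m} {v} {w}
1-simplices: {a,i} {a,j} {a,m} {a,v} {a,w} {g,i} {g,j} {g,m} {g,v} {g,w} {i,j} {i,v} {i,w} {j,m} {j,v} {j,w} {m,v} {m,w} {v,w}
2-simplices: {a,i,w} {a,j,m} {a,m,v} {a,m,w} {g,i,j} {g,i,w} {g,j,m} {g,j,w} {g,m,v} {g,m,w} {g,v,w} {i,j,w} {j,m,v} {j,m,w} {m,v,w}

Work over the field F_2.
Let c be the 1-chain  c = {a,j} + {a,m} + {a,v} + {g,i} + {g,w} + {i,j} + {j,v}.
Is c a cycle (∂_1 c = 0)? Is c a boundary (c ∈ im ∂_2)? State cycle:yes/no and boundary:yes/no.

cycle:no boundary:no

n_0=7 n_1=19 n_2=15  [Z2]
∂1: piv[ai,aj,am,av,aw,gi] rk=6  ker:gj,gm,gv,gw,ij,iv,iw,jm,jv,jw,mv,mw,vw
∂2: piv[aiw,ajm,amv,amw,gij,giw,gjm,gjw,gmv,gmw,gvw,jmv] rk=12  ker:ijw,jmw,mvw
∂1c = {a} + {j} + {m} + {w}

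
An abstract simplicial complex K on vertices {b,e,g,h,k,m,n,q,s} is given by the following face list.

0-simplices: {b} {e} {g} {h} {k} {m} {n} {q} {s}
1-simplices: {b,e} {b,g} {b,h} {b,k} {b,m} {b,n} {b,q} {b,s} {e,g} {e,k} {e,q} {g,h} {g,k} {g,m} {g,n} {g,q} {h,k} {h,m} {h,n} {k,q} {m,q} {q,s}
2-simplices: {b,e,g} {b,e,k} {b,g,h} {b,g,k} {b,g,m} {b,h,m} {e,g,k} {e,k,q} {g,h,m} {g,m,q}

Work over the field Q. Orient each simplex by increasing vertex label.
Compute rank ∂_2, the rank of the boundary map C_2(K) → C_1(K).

rank∂_2=8

n_0=9 n_1=22 n_2=10  [Q]
∂1: piv[be,bg,bh,bk,bm,bn,bq,bs] rk=8  ker:eg,ek,eq,gh,gk,gm,gn,gq,hk,hm,hn,kq,mq,qs
∂2: piv[beg,bek,bgh,bgk,bgm,bhm,ekq,gmq] rk=8  ker:egk,ghm
rk∂_2=8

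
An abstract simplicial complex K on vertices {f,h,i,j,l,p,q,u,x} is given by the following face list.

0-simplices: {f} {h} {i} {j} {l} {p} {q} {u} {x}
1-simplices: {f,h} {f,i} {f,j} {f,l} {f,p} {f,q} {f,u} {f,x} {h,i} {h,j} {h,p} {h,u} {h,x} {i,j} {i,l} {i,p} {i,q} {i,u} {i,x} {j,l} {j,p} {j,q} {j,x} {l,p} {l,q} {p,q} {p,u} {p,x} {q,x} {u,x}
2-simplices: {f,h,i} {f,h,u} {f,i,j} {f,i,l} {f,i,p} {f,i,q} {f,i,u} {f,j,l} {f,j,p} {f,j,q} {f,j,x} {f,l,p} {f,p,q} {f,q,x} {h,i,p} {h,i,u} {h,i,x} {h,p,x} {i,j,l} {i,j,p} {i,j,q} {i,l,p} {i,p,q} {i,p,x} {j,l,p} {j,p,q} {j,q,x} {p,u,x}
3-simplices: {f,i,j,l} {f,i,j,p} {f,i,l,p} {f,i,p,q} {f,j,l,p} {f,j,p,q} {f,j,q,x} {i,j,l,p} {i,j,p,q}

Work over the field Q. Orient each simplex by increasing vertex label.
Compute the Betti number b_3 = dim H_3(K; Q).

b_3=1

n_0=9 n_1=30 n_2=28 n_3=9  [Q]
∂1: piv[fh,fi,fj,fl,fp,fq,fu,fx] rk=8  ker:hi,hj,hp,hu,hx,ij,il,ip,iq,iu,ix,jl,jp,jq,jx,lp,lq,pq,pu,px,qx,ux
∂2: piv[fhi,fhu,fij,fil,fip,fiq,fiu,fjl,fjp,fjq,fjx,flp,fpq,fqx,hip,hix,hpx,pux] rk=18  ker:hiu,ijl,ijp,ijq,ilp,ipq,ipx,jlp,jpq,jqx
∂3: piv[fijl,fijp,filp,fipq,fjlp,fjpq,fjqx,ijpq] rk=8  ker:ijlp
b_3=(9−8)−0=1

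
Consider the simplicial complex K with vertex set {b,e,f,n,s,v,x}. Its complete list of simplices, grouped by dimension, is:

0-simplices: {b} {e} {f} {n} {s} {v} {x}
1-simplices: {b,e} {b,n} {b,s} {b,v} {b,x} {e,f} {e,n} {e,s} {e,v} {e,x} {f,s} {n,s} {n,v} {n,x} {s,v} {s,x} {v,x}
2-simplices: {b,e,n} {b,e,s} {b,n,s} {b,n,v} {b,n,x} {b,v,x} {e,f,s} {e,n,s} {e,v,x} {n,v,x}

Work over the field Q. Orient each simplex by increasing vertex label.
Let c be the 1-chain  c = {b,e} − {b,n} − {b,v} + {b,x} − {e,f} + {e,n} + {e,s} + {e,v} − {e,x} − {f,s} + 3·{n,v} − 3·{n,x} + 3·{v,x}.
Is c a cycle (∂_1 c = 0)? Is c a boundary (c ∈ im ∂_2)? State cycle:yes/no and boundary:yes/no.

cycle:yes boundary:yes

n_0=7 n_1=17 n_2=10  [Q]
∂1: piv[be,bn,bs,bv,bx,ef] rk=6  ker:en,es,ev,ex,fs,ns,nv,nx,sv,sx,vx
∂2: piv[ben,bes,bns,bnv,bnx,bvx,efs,evx] rk=8  ker:ens,nvx
∂1c = 0
c vs im∂2: reduces to 0 ⇒ boundary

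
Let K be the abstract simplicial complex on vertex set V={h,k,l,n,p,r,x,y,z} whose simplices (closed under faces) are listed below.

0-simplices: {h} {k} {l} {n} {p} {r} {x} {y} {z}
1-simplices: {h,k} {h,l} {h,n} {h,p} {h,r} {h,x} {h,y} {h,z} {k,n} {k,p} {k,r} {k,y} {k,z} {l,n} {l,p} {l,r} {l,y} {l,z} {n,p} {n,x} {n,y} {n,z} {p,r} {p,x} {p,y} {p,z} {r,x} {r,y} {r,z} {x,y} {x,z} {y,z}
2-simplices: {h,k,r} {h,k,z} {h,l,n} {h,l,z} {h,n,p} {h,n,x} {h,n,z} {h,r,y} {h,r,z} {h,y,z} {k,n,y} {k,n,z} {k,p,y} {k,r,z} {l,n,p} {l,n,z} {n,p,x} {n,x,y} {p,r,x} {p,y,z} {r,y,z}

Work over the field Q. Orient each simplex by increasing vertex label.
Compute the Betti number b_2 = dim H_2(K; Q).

b_2=3

n_0=9 n_1=32 n_2=21  [Q]
∂1: piv[hk,hl,hn,hp,hr,hx,hy,hz] rk=8  ker:kn,kp,kr,ky,kz,ln,lp,lr,ly,lz,np,nx,ny,nz,pr,px,py,pz,rx,ry,rz,xy,xz,yz
∂2: piv[hkr,hkz,hln,hlz,hnp,hnx,hnz,hry,hrz,hyz,kny,knz,kpy,lnp,npx,nxy,prx,pyz] rk=18  ker:krz,lnz,ryz
b_2=(21−18)−0=3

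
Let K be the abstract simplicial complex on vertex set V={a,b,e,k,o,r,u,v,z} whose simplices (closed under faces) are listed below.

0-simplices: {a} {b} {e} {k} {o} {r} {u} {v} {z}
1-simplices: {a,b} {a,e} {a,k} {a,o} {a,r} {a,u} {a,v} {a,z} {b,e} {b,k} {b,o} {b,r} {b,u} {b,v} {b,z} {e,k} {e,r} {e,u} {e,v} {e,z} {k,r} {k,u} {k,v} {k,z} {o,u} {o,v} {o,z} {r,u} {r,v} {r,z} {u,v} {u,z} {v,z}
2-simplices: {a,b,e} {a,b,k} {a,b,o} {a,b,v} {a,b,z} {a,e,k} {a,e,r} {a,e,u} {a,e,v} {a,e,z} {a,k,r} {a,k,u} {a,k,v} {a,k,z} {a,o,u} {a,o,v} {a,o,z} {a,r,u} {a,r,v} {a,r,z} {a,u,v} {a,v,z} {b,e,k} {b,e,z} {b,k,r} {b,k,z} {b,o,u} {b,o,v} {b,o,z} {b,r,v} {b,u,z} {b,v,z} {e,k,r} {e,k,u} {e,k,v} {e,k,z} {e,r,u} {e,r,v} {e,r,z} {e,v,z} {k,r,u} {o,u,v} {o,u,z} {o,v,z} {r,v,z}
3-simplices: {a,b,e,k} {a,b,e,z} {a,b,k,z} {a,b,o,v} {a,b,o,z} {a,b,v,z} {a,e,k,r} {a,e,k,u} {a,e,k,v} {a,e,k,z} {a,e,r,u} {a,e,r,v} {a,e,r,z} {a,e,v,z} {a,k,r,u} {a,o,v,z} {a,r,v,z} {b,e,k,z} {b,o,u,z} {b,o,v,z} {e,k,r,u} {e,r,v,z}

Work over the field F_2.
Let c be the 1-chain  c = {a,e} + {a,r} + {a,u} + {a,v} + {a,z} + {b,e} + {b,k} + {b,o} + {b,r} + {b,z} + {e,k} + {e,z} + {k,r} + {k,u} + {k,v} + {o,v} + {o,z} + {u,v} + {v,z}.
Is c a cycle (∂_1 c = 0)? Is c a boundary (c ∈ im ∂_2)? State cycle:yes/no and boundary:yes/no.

n_0=9 n_1=33 n_2=45 n_3=22  [Z2]
∂1: piv[ab,ae,ak,ao,ar,au,av,az] rk=8  ker:be,bk,bo,br,bu,bv,bz,ek,er,eu,ev,ez,kr,ku,kv,kz,ou,ov,oz,ru,rv,rz,uv,uz,vz
∂2: piv[abe,abk,abo,abv,abz,aek,aer,aeu,aev,aez,akr,aku,akv,akz,aou,aov,aoz,aru,arv,arz,auv,avz,bkr,bou,buz] rk=25  ker:bek,bez,bkz,bov,boz,brv,bvz,ekr,eku,ekv,ekz,eru,erv,erz,evz,kru,ouv,ouz,ovz,rvz
∂3: piv[abek,abez,abkz,abov,aboz,abvz,aekr,aeku,aekv,aekz,aeru,aerv,aerz,aevz,akru,aovz,arvz,bouz] rk=18  ker:bekz,bovz,ekru,ervz
∂1c = {a} + {b} + {k} + {o} + {r} + {u} + {v} + {z}

cycle:no boundary:no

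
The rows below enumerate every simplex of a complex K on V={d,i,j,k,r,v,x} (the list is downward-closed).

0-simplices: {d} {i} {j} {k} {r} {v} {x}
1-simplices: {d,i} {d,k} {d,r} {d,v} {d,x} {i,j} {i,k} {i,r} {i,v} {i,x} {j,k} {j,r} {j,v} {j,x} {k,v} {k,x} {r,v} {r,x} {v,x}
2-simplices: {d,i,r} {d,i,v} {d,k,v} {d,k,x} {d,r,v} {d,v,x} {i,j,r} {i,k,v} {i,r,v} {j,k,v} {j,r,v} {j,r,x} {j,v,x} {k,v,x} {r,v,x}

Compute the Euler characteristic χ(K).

n_0=7 n_1=19 n_2=15
χ=+7−19+15=3

χ(K)=3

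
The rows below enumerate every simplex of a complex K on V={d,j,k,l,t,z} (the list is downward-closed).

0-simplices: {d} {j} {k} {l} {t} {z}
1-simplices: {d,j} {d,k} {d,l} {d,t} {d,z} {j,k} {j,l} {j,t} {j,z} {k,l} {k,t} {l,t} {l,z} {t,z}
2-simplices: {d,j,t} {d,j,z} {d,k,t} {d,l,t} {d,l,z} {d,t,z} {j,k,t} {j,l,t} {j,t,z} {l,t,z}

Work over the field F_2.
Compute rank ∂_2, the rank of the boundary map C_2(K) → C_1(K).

n_0=6 n_1=14 n_2=10  [Z2]
∂1: piv[dj,dk,dl,dt,dz] rk=5  ker:jk,jl,jt,jz,kl,kt,lt,lz,tz
∂2: piv[djt,djz,dkt,dlt,dlz,dtz,jkt,jlt] rk=8  ker:jtz,ltz
rk∂_2=8

rank∂_2=8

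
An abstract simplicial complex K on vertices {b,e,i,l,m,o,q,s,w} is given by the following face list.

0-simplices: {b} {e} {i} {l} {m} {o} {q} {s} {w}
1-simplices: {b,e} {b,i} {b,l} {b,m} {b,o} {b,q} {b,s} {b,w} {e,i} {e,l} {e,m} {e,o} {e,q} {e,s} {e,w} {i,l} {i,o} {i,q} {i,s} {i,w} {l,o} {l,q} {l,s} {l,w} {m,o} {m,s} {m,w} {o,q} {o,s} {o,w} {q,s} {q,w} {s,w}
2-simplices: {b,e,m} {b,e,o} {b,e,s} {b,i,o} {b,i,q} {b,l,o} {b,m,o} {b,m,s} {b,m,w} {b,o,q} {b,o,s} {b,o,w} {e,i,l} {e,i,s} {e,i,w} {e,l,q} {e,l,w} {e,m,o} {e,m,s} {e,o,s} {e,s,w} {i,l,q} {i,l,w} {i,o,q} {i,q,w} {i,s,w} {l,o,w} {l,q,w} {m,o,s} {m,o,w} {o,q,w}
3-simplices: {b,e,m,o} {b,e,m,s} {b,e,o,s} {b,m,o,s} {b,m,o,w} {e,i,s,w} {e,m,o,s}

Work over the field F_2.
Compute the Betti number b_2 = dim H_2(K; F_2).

b_2=3

n_0=9 n_1=33 n_2=31 n_3=7  [Z2]
∂1: piv[be,bi,bl,bm,bo,bq,bs,bw] rk=8  ker:ei,el,em,eo,eq,es,ew,il,io,iq,is,iw,lo,lq,ls,lw,mo,ms,mw,oq,os,ow,qs,qw,sw
∂2: piv[bem,beo,bes,bio,biq,blo,bmo,bms,bmw,boq,bos,bow,eil,eis,eiw,elq,elw,esw,ilq,iqw,low,oqw] rk=22  ker:emo,ems,eos,ilw,ioq,isw,lqw,mos,mow
∂3: piv[bemo,bems,beos,bmos,bmow,eisw] rk=6  ker:emos
b_2=(31−22)−6=3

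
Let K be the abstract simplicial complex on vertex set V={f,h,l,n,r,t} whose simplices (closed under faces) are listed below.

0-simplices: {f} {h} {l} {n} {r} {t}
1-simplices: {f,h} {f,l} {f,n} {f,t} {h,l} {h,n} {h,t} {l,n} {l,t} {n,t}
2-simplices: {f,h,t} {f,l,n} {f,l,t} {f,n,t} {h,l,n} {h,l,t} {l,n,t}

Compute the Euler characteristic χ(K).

χ(K)=3

n_0=6 n_1=10 n_2=7
χ=+6−10+7=3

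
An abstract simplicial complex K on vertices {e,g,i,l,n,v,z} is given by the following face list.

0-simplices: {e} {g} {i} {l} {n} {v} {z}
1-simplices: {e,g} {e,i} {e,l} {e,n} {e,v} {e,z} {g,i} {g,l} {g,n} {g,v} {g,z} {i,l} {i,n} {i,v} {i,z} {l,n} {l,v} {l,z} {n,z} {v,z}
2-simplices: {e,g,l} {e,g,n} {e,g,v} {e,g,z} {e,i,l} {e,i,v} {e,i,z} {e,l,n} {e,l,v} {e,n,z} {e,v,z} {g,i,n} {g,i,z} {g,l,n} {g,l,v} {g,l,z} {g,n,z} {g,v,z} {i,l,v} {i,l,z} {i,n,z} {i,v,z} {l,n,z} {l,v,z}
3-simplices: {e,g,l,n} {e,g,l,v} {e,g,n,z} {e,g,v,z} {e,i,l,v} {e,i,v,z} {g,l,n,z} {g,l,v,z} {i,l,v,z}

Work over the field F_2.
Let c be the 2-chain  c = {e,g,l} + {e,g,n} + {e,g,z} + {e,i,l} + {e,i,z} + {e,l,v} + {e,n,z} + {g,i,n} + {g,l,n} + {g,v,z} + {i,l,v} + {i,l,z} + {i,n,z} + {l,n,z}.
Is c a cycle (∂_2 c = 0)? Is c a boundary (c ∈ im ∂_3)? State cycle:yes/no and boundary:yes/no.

n_0=7 n_1=20 n_2=24 n_3=9  [Z2]
∂1: piv[eg,ei,el,en,ev,ez] rk=6  ker:gi,gl,gn,gv,gz,il,in,iv,iz,ln,lv,lz,nz,vz
∂2: piv[egl,egn,egv,egz,eil,eiv,eiz,eln,elv,enz,evz,gin,giz,glz] rk=14  ker:gln,glv,gnz,gvz,ilv,ilz,inz,ivz,lnz,lvz
∂3: piv[egln,eglv,egnz,egvz,eilv,eivz,glnz,glvz,ilvz] rk=9
∂2c = {e,g} + {e,l} + {e,v} + {e,z} + {g,i} + {g,n} + {g,v} + {i,l} + {i,v} + {i,z} + {n,z} + {v,z}

cycle:no boundary:no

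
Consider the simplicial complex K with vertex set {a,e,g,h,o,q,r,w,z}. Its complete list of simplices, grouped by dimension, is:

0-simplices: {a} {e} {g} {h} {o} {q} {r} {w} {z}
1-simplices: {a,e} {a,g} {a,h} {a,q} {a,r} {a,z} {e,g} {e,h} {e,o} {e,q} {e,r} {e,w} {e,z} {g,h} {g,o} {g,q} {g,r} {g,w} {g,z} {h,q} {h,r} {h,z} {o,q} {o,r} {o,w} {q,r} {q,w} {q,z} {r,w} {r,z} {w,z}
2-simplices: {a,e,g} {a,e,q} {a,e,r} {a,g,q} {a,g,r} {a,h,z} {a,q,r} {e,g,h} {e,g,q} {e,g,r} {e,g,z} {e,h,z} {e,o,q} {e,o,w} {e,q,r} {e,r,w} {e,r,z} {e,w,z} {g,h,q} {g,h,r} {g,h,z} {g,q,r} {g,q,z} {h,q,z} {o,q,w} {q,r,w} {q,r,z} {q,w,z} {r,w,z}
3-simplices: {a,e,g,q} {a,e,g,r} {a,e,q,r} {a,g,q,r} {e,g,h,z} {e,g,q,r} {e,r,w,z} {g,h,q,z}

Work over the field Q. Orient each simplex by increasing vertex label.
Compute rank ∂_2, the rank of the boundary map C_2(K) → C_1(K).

n_0=9 n_1=31 n_2=29 n_3=8  [Q]
∂1: piv[ae,ag,ah,aq,ar,az,eo,ew] rk=8  ker:eg,eh,eq,er,ez,gh,go,gq,gr,gw,gz,hq,hr,hz,oq,or,ow,qr,qw,qz,rw,rz,wz
∂2: piv[aeg,aeq,aer,agq,agr,ahz,aqr,egh,egz,ehz,eoq,eow,erw,erz,ewz,ghq,ghr,gqz,oqw] rk=19  ker:egq,egr,eqr,ghz,gqr,hqz,qrw,qrz,qwz,rwz
∂3: piv[aegq,aegr,aeqr,agqr,eghz,erwz,ghqz] rk=7  ker:egqr
rk∂_2=19

rank∂_2=19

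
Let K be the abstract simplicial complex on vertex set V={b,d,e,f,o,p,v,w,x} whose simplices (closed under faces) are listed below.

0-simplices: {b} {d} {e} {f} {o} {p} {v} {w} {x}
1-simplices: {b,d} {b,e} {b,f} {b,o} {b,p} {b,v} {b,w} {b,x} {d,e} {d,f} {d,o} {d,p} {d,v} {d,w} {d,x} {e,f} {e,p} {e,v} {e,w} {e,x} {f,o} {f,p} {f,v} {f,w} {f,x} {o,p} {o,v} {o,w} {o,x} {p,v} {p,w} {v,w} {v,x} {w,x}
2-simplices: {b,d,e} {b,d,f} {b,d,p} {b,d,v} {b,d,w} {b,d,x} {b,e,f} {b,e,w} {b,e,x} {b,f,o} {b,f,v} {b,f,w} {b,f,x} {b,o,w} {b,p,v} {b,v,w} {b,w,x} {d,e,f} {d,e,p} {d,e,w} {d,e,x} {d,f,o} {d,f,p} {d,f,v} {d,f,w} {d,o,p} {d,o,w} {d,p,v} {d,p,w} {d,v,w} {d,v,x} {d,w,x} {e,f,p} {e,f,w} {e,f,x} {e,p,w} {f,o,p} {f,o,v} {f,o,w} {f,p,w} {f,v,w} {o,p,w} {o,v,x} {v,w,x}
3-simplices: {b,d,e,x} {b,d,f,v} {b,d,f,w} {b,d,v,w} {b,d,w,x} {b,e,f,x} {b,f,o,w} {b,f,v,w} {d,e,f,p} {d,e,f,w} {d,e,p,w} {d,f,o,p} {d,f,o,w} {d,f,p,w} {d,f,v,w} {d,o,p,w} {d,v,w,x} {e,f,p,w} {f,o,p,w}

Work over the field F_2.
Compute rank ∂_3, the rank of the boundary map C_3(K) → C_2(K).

rank∂_3=16

n_0=9 n_1=34 n_2=44 n_3=19  [Z2]
∂1: piv[bd,be,bf,bo,bp,bv,bw,bx] rk=8  ker:de,df,do,dp,dv,dw,dx,ef,ep,ev,ew,ex,fo,fp,fv,fw,fx,op,ov,ow,ox,pv,pw,vw,vx,wx
∂2: piv[bde,bdf,bdp,bdv,bdw,bdx,bef,bew,bex,bfo,bfv,bfw,bfx,bow,bpv,bvw,bwx,dep,dfo,dfp,dop,dpw,dvx,fov,ovx] rk=25  ker:def,dew,dex,dfv,dfw,dow,dpv,dvw,dwx,efp,efw,efx,epw,fop,fow,fpw,fvw,opw,vwx
∂3: piv[bdex,bdfv,bdfw,bdvw,bdwx,befx,bfow,bfvw,defp,defw,depw,dfop,dfow,dfpw,dopw,dvwx] rk=16  ker:dfvw,efpw,fopw
rk∂_3=16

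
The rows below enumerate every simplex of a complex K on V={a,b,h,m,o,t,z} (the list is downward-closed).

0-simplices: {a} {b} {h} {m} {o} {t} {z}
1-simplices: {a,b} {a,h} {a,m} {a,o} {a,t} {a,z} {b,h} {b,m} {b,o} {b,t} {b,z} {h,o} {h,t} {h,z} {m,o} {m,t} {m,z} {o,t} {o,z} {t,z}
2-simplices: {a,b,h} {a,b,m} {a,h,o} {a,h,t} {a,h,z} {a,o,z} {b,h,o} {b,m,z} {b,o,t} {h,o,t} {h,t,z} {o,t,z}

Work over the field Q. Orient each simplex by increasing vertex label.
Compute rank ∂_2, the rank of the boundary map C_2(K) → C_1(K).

rank∂_2=11

n_0=7 n_1=20 n_2=12  [Q]
∂1: piv[ab,ah,am,ao,at,az] rk=6  ker:bh,bm,bo,bt,bz,ho,ht,hz,mo,mt,mz,ot,oz,tz
∂2: piv[abh,abm,aho,aht,ahz,aoz,bho,bmz,bot,hot,htz] rk=11  ker:otz
rk∂_2=11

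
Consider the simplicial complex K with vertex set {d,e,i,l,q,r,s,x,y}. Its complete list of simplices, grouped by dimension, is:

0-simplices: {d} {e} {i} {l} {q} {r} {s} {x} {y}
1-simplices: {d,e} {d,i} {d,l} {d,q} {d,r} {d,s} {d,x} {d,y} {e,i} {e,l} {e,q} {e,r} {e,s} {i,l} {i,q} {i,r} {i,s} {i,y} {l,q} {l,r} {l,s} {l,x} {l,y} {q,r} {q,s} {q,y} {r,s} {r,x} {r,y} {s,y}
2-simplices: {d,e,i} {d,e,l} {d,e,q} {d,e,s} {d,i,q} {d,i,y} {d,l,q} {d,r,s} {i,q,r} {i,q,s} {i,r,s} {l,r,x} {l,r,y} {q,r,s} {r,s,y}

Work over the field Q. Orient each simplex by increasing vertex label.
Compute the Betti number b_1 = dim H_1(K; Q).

b_1=8

n_0=9 n_1=30 n_2=15  [Q]
∂1: piv[de,di,dl,dq,dr,ds,dx,dy] rk=8  ker:ei,el,eq,er,es,il,iq,ir,is,iy,lq,lr,ls,lx,ly,qr,qs,qy,rs,rx,ry,sy
∂2: piv[dei,del,deq,des,diq,diy,dlq,drs,iqr,iqs,irs,lrx,lry,rsy] rk=14  ker:qrs
b_1=(30−8)−14=8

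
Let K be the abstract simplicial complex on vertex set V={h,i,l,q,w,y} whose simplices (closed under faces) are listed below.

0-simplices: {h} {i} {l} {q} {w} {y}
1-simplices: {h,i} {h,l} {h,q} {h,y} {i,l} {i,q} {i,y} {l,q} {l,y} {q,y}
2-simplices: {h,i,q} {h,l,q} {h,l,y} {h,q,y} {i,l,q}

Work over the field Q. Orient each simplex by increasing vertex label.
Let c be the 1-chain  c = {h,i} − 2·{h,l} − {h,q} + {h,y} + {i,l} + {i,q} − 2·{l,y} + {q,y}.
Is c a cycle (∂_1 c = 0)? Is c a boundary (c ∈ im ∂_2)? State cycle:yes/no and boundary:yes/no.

n_0=6 n_1=10 n_2=5  [Q]
∂1: piv[hi,hl,hq,hy] rk=4  ker:il,iq,iy,lq,ly,qy
∂2: piv[hiq,hlq,hly,hqy,ilq] rk=5
∂1c = {h} − {i} + {l} − {q}

cycle:no boundary:no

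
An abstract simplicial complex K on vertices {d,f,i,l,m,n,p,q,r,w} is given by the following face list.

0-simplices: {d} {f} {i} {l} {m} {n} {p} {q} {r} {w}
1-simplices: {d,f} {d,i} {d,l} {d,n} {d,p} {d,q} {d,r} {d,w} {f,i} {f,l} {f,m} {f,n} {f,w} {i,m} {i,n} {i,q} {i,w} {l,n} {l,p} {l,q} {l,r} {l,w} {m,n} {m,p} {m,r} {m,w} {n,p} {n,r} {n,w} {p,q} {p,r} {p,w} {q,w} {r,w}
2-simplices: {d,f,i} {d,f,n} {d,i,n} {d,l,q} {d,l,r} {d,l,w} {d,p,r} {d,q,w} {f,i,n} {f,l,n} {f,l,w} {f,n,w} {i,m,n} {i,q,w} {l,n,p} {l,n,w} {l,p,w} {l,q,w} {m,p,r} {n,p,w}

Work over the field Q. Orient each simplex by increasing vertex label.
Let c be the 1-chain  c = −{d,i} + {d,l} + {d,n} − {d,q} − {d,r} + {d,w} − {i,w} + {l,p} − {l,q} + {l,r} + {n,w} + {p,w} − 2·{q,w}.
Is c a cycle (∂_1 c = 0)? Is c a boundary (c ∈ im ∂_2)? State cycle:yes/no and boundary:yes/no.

n_0=10 n_1=34 n_2=20  [Q]
∂1: piv[df,di,dl,dn,dp,dq,dr,dw,fm] rk=9  ker:fi,fl,fn,fw,im,in,iq,iw,ln,lp,lq,lr,lw,mn,mp,mr,mw,np,nr,nw,pq,pr,pw,qw,rw
∂2: piv[dfi,dfn,din,dlq,dlr,dlw,dpr,dqw,fln,flw,fnw,imn,iqw,lnp,lpw,mpr] rk=16  ker:fin,lnw,lqw,npw
∂1c = 0
c vs im∂2: residual ≠ 0 ⇒ not boundary

cycle:yes boundary:no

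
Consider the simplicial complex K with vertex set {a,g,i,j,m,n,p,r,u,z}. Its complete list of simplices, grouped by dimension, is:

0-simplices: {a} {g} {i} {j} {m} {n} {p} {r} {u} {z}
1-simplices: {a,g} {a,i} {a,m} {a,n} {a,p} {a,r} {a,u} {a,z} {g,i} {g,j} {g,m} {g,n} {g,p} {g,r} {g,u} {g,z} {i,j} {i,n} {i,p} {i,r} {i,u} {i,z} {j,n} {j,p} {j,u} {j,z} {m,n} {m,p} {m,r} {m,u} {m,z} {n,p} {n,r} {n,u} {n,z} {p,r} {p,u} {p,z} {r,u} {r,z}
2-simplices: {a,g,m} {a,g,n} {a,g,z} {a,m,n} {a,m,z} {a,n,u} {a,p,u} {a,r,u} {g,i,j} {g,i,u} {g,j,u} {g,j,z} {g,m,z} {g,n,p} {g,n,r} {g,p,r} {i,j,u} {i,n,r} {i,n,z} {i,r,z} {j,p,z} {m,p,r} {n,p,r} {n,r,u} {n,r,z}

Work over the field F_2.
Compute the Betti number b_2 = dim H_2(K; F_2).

b_2=4

n_0=10 n_1=40 n_2=25  [Z2]
∂1: piv[ag,ai,am,an,ap,ar,au,az,gj] rk=9  ker:gi,gm,gn,gp,gr,gu,gz,ij,in,ip,ir,iu,iz,jn,jp,ju,jz,mn,mp,mr,mu,mz,np,nr,nu,nz,pr,pu,pz,ru,rz
∂2: piv[agm,agn,agz,amn,amz,anu,apu,aru,gij,giu,gju,gjz,gnp,gnr,gpr,inr,inz,irz,jpz,mpr,nru] rk=21  ker:gmz,iju,npr,nrz
b_2=(25−21)−0=4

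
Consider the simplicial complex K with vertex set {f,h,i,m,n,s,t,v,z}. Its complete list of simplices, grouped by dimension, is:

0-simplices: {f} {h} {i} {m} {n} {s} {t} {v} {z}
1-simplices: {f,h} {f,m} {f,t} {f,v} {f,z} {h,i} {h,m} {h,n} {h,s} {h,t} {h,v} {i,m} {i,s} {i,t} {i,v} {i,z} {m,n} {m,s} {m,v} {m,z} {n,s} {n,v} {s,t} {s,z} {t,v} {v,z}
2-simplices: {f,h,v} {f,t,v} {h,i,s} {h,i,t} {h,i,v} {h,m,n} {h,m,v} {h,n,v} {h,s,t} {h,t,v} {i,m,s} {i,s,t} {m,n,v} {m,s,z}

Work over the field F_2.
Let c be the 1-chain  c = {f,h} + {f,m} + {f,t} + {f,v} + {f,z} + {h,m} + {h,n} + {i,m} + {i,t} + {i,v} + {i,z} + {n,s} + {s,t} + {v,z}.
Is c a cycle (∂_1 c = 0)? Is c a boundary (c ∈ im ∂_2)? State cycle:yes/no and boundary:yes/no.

cycle:no boundary:no

n_0=9 n_1=26 n_2=14  [Z2]
∂1: piv[fh,fm,ft,fv,fz,hi,hn,hs] rk=8  ker:hm,ht,hv,im,is,it,iv,iz,mn,ms,mv,mz,ns,nv,st,sz,tv,vz
∂2: piv[fhv,ftv,his,hit,hiv,hmn,hmv,hnv,hst,htv,ims,msz] rk=12  ker:ist,mnv
∂1c = {f} + {h} + {m} + {t} + {v} + {z}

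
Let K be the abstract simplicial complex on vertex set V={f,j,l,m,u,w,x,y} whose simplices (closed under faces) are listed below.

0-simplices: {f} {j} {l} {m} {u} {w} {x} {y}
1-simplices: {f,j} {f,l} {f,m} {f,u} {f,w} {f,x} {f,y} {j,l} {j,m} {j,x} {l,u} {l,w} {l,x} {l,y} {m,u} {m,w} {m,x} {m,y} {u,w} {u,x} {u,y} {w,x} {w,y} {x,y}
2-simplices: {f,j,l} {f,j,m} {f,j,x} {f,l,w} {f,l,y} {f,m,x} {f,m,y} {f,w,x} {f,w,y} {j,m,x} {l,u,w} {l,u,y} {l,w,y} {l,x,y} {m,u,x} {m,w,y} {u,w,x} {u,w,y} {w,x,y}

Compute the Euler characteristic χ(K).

n_0=8 n_1=24 n_2=19
χ=+8−24+19=3

χ(K)=3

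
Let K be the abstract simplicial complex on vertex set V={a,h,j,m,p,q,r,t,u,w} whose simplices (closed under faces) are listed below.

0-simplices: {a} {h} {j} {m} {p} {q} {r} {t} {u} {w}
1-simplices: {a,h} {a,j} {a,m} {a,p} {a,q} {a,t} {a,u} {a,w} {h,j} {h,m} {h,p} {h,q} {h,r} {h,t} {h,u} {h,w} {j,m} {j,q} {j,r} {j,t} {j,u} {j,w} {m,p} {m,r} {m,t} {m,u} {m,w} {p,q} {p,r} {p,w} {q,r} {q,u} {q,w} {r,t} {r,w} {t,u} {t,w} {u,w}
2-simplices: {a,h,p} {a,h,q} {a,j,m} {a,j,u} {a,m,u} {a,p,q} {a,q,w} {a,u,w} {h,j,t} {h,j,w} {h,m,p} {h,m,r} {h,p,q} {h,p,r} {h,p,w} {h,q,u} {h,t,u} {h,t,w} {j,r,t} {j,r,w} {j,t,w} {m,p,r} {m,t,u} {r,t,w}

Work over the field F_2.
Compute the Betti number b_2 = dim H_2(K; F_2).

b_2=4

n_0=10 n_1=38 n_2=24  [Z2]
∂1: piv[ah,aj,am,ap,aq,at,au,aw,hr] rk=9  ker:hj,hm,hp,hq,ht,hu,hw,jm,jq,jr,jt,ju,jw,mp,mr,mt,mu,mw,pq,pr,pw,qr,qu,qw,rt,rw,tu,tw,uw
∂2: piv[ahp,ahq,ajm,aju,amu,apq,aqw,auw,hjt,hjw,hmp,hmr,hpr,hpw,hqu,htu,htw,jrt,jrw,mtu] rk=20  ker:hpq,jtw,mpr,rtw
b_2=(24−20)−0=4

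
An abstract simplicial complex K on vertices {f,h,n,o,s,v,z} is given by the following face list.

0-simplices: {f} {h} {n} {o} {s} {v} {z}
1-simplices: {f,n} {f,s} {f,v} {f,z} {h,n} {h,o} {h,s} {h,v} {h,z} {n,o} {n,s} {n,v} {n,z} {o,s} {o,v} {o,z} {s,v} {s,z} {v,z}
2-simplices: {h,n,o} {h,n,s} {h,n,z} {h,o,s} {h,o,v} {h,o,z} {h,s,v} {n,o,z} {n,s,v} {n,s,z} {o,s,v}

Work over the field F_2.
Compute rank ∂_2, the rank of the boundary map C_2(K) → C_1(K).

rank∂_2=9

n_0=7 n_1=19 n_2=11  [Z2]
∂1: piv[fn,fs,fv,fz,hn,ho] rk=6  ker:hs,hv,hz,no,ns,nv,nz,os,ov,oz,sv,sz,vz
∂2: piv[hno,hns,hnz,hos,hov,hoz,hsv,nsv,nsz] rk=9  ker:noz,osv
rk∂_2=9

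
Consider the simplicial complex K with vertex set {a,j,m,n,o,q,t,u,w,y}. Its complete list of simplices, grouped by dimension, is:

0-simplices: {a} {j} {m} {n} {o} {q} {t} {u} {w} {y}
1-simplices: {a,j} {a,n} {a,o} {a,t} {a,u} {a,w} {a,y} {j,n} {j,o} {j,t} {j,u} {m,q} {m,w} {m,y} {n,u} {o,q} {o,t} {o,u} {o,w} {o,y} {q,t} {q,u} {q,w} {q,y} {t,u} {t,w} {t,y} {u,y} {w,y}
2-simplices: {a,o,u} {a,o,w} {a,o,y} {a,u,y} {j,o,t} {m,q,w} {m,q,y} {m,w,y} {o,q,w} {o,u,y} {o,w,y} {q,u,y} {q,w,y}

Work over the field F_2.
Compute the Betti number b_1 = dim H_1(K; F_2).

n_0=10 n_1=29 n_2=13  [Z2]
∂1: piv[aj,an,ao,at,au,aw,ay,mq,mw] rk=9  ker:jn,jo,jt,ju,my,nu,oq,ot,ou,ow,oy,qt,qu,qw,qy,tu,tw,ty,uy,wy
∂2: piv[aou,aow,aoy,auy,jot,mqw,mqy,mwy,oqw,owy,quy] rk=11  ker:ouy,qwy
b_1=(29−9)−11=9

b_1=9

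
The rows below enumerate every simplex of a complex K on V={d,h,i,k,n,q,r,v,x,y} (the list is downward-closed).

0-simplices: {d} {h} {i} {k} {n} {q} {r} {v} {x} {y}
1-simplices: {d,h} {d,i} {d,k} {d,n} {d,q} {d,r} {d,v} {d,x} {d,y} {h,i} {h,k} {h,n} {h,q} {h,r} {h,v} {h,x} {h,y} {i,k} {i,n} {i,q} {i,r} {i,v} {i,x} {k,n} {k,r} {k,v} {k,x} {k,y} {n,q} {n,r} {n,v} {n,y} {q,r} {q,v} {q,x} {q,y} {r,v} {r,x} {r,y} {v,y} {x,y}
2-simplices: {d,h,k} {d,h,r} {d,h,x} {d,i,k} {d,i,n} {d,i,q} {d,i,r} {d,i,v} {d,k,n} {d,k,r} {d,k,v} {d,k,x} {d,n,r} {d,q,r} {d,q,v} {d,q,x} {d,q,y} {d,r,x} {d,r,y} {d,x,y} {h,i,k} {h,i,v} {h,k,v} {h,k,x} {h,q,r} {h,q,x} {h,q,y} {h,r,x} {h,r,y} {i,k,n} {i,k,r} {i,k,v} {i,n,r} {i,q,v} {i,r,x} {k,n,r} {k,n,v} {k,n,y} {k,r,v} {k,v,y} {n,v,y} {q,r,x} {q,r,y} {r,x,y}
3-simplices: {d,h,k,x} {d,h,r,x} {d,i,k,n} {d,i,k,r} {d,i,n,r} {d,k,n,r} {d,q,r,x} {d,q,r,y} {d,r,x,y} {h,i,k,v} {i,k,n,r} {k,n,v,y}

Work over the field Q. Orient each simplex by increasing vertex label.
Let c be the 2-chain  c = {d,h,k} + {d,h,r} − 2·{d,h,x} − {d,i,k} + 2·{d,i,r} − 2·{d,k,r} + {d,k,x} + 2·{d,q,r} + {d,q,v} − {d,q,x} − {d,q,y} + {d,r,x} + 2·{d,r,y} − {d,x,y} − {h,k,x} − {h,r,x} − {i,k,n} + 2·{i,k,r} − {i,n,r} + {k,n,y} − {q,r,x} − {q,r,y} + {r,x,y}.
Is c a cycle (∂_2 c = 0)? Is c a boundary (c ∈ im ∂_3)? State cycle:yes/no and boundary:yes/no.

n_0=10 n_1=41 n_2=44 n_3=12  [Q]
∂1: piv[dh,di,dk,dn,dq,dr,dv,dx,dy] rk=9  ker:hi,hk,hn,hq,hr,hv,hx,hy,ik,in,iq,ir,iv,ix,kn,kr,kv,kx,ky,nq,nr,nv,ny,qr,qv,qx,qy,rv,rx,ry,vy,xy
∂2: piv[dhk,dhr,dhx,dik,din,diq,dir,div,dkn,dkr,dkv,dkx,dnr,dqr,dqv,dqx,dqy,drx,dry,dxy,hik,hiv,hqr,hqy,irx,knv,kny,krv,kvy] rk=29  ker:hkv,hkx,hqx,hrx,hry,ikn,ikr,ikv,inr,iqv,knr,nvy,qrx,qry,rxy
∂3: piv[dhkx,dhrx,dikn,dikr,dinr,dknr,dqrx,dqry,drxy,hikv,knvy] rk=11  ker:iknr
∂2c = {d,i} − {d,k} + {d,q} − {d,v} + {i,r} − {k,y} − {n,r} + {n,y} + {q,v}

cycle:no boundary:no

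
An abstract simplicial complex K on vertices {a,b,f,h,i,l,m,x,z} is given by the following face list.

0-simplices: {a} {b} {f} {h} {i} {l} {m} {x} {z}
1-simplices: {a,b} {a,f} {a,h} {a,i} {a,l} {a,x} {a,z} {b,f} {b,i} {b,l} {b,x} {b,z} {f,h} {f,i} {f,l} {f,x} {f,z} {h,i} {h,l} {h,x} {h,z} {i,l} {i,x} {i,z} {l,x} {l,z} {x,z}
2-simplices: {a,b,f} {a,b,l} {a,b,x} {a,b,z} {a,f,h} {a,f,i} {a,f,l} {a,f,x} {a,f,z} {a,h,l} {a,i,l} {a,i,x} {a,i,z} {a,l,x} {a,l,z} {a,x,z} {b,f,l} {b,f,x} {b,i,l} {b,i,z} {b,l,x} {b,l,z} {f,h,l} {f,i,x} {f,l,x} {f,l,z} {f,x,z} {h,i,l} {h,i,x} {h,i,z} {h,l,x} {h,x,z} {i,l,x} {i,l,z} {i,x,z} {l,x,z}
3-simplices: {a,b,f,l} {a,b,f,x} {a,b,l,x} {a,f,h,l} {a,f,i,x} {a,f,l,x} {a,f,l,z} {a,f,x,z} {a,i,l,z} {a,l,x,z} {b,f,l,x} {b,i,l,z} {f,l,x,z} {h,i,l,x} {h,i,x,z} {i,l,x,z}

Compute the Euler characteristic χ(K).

n_0=9 n_1=27 n_2=36 n_3=16
χ=+9−27+36−16=2

χ(K)=2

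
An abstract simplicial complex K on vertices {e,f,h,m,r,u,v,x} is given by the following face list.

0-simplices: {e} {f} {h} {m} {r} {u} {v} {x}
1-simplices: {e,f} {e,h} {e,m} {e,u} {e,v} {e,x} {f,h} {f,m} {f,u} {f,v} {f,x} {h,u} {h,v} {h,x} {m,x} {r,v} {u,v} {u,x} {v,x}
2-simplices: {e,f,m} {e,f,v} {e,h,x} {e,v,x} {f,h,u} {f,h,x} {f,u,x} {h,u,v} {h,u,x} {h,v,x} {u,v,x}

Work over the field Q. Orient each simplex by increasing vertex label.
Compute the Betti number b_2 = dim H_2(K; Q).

b_2=2

n_0=8 n_1=19 n_2=11  [Q]
∂1: piv[ef,eh,em,eu,ev,ex,rv] rk=7  ker:fh,fm,fu,fv,fx,hu,hv,hx,mx,uv,ux,vx
∂2: piv[efm,efv,ehx,evx,fhu,fhx,fux,huv,hvx] rk=9  ker:hux,uvx
b_2=(11−9)−0=2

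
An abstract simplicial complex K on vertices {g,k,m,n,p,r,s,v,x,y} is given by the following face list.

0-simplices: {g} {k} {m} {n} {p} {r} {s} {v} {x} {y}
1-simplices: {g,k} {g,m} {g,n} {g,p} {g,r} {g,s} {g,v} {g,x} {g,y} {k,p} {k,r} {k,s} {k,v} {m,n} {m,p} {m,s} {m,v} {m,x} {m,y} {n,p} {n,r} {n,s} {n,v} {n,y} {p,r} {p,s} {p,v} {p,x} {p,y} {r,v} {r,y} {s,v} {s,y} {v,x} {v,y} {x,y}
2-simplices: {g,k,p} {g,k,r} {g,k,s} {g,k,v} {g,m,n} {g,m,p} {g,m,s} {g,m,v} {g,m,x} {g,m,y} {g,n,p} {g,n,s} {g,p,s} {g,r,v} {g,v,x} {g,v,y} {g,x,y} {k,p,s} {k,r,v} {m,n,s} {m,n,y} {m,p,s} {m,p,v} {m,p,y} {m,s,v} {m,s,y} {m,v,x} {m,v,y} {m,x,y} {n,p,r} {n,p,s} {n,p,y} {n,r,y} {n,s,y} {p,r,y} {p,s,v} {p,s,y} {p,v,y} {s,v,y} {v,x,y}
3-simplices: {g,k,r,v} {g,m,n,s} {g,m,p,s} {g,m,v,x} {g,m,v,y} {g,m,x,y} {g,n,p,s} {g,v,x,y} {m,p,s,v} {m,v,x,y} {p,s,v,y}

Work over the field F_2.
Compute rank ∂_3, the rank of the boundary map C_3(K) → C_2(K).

n_0=10 n_1=36 n_2=40 n_3=11  [Z2]
∂1: piv[gk,gm,gn,gp,gr,gs,gv,gx,gy] rk=9  ker:kp,kr,ks,kv,mn,mp,ms,mv,mx,my,np,nr,ns,nv,ny,pr,ps,pv,px,py,rv,ry,sv,sy,vx,vy,xy
∂2: piv[gkp,gkr,gks,gkv,gmn,gmp,gms,gmv,gmx,gmy,gnp,gns,gps,grv,gvx,gvy,gxy,mny,mpv,mpy,msv,msy,npr,nry] rk=24  ker:kps,krv,mns,mps,mvx,mvy,mxy,nps,npy,nsy,pry,psv,psy,pvy,svy,vxy
∂3: piv[gkrv,gmns,gmps,gmvx,gmvy,gmxy,gnps,gvxy,mpsv,psvy] rk=10  ker:mvxy
rk∂_3=10

rank∂_3=10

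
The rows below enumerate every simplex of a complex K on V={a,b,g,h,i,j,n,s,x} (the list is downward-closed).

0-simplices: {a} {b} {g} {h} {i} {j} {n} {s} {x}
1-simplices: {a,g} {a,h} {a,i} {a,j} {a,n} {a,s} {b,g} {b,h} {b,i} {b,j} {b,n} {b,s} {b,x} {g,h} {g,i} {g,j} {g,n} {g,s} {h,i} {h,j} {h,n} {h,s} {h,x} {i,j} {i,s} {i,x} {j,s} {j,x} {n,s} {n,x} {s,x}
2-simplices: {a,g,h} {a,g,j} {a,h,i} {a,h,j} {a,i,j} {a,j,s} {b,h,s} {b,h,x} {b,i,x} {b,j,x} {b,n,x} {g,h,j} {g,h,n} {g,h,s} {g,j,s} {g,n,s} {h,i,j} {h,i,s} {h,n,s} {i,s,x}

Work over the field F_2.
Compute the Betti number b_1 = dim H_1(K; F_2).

n_0=9 n_1=31 n_2=20  [Z2]
∂1: piv[ag,ah,ai,aj,an,as,bg,bx] rk=8  ker:bh,bi,bj,bn,bs,gh,gi,gj,gn,gs,hi,hj,hn,hs,hx,ij,is,ix,js,jx,ns,nx,sx
∂2: piv[agh,agj,ahi,ahj,aij,ajs,bhs,bhx,bix,bjx,bnx,ghn,ghs,gjs,gns,his,isx] rk=17  ker:ghj,hij,hns
b_1=(31−8)−17=6

b_1=6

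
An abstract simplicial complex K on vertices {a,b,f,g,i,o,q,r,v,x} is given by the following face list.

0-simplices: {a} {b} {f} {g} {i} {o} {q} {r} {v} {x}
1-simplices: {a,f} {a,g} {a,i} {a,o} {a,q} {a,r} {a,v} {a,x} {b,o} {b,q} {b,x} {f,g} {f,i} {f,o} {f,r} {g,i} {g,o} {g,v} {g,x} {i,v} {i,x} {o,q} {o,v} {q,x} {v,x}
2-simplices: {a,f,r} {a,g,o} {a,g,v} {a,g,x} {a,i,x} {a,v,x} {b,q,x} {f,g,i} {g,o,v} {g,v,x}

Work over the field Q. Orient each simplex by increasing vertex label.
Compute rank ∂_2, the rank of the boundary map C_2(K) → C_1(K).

n_0=10 n_1=25 n_2=10  [Q]
∂1: piv[af,ag,ai,ao,aq,ar,av,ax,bo] rk=9  ker:bq,bx,fg,fi,fo,fr,gi,go,gv,gx,iv,ix,oq,ov,qx,vx
∂2: piv[afr,ago,agv,agx,aix,avx,bqx,fgi,gov] rk=9  ker:gvx
rk∂_2=9

rank∂_2=9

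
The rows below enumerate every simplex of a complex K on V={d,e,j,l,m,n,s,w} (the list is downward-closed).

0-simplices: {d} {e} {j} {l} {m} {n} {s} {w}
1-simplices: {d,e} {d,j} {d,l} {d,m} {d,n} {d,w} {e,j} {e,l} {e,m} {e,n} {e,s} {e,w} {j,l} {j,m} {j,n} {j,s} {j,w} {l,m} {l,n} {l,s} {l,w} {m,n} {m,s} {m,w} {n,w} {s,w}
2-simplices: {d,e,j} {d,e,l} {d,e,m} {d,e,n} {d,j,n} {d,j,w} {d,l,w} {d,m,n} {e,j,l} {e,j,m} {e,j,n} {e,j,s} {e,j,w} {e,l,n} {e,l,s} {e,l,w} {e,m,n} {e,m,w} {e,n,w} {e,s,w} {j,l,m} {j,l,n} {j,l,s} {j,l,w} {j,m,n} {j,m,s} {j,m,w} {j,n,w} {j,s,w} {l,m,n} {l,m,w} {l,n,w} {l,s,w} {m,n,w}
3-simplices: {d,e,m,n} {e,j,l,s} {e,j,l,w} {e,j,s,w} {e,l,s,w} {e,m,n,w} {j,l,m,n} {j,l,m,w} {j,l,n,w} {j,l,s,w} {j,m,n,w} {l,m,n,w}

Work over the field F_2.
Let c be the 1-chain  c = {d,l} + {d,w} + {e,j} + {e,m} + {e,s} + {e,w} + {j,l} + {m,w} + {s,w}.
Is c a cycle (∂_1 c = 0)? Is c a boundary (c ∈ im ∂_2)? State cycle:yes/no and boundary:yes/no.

cycle:yes boundary:yes

n_0=8 n_1=26 n_2=34 n_3=12  [Z2]
∂1: piv[de,dj,dl,dm,dn,dw,es] rk=7  ker:ej,el,em,en,ew,jl,jm,jn,js,jw,lm,ln,ls,lw,mn,ms,mw,nw,sw
∂2: piv[dej,del,dem,den,djn,djw,dlw,dmn,ejl,ejm,ejs,ejw,eln,els,emw,enw,esw,jlm,jms] rk=19  ker:ejn,elw,emn,jln,jls,jlw,jmn,jmw,jnw,jsw,lmn,lmw,lnw,lsw,mnw
∂3: piv[demn,ejls,ejlw,ejsw,elsw,emnw,jlmn,jlmw,jlnw,jmnw] rk=10  ker:jlsw,lmnw
∂1c = 0
c vs im∂2: reduces to 0 ⇒ boundary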